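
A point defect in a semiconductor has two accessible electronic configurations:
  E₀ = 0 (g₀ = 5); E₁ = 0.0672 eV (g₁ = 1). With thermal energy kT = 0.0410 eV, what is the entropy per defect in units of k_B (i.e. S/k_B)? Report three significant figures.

Eᵢ/kT = 0, 1.6390.
Z = Σ gᵢe^(−Eᵢ/kT) = 5·e^(−0) + 1·e^(−1.6390) = 5.0000 + 0.19417 = 5.1942.
⟨E⟩ = Σ EᵢPᵢ = 0.0025121 eV.
S/k_B = ln Z + ⟨E⟩/kT = ln(5.1942) + 0.0025121/0.0410 = 1.6475 + 0.061271 = 1.71.

1.71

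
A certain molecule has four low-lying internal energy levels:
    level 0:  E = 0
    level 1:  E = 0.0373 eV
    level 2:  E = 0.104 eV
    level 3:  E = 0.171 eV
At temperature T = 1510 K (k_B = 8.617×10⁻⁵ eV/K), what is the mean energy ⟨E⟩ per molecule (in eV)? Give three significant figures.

k_BT = 8.617×10⁻⁵ × 1510 K = 0.13012 eV.
Eᵢ/kT = 0, 0.28666, 0.79926, 1.3142.
Z = Σ e^(−Eᵢ/kT) = e^(−0) + e^(−0.28666) + e^(−0.79926) + e^(−1.3142) = 1.0000 + 0.75077 + 0.44966 + 0.26869 = 2.4691.
⟨E⟩ = Σ Eᵢ e^(−Eᵢ/kT) / Z = (0·1.0000 + 0.0373·0.75077 + 0.104·0.44966 + 0.171·0.26869) / 2.4691 = 0.0489 eV.

0.0489 eV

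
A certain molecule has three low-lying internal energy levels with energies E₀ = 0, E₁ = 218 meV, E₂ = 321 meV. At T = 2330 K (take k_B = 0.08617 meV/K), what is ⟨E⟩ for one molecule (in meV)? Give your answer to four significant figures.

k_BT = 0.08617 × 2330 K = 200.776 meV.
Eᵢ/kT = 0, 1.08579, 1.59880.
Z = Σ e^(−Eᵢ/kT) = e^(−0) + e^(−1.08579) + e^(−1.59880) = 1.00000 + 0.337635 + 0.202139 = 1.53977.
⟨E⟩ = Σ Eᵢ e^(−Eᵢ/kT) / Z = (0·1.00000 + 218·0.337635 + 321·0.202139) / 1.53977 = 89.94 meV.

89.94 meV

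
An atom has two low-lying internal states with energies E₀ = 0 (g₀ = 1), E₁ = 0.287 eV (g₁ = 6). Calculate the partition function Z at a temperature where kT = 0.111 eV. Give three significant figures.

Z = 1.45

Eᵢ/kT = 0, 2.5856.
Z = Σ gᵢe^(−Eᵢ/kT) = 1·e^(−0) + 6·e^(−2.5856) = 1.0000 + 0.45211 = 1.4521.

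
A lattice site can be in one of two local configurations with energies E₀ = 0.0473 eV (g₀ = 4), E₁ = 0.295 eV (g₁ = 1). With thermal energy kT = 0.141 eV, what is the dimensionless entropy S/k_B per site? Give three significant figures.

Eᵢ/kT = 0.33546, 2.0922.
Z = Σ gᵢe^(−Eᵢ/kT) = 4·e^(−0.33546) + 1·e^(−2.0922) = 2.8600 + 0.12342 = 2.9834.
⟨E⟩ = Σ EᵢPᵢ = 0.057547 eV.
S/k_B = ln Z + ⟨E⟩/kT = ln(2.9834) + 0.057547/0.141 = 1.0931 + 0.40813 = 1.50.

1.50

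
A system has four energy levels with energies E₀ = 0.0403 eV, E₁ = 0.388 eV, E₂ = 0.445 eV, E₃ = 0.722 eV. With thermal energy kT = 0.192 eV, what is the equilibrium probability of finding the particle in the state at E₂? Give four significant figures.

Eᵢ/kT = 0.209896, 2.02083, 2.31771, 3.76042.
Z = Σ e^(−Eᵢ/kT) = e^(−0.209896) + e^(−2.02083) + e^(−2.31771) + e^(−3.76042) = 0.810669 + 0.132545 + 0.0984989 + 0.0232740 = 1.06499.
P₂ = e^(−E₂/kT) / Z = 0.0984989/1.06499 = 0.09249.

0.09249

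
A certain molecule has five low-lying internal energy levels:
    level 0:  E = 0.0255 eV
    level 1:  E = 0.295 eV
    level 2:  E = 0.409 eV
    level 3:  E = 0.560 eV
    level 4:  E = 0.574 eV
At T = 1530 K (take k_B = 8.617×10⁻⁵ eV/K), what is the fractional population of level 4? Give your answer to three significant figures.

k_BT = 8.617×10⁻⁵ × 1530 K = 0.13184 eV.
Eᵢ/kT = 0.19342, 2.2376, 3.1022, 4.2476, 4.3538.
Z = Σ e^(−Eᵢ/kT) = e^(−0.19342) + e^(−2.2376) + e^(−3.1022) + e^(−4.2476) + e^(−4.3538) = 0.82414 + 0.10671 + 0.044950 + 0.014299 + 0.012858 = 1.0030.
P₄ = e^(−E₄/kT) / Z = 0.012858/1.0030 = 0.0128.

0.0128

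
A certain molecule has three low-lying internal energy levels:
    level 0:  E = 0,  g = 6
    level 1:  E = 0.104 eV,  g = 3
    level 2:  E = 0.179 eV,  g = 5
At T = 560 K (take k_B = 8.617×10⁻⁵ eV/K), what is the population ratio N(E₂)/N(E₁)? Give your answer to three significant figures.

k_BT = 8.617×10⁻⁵ × 560 K = 0.048255 eV.
n₂/n₁ = (g₂/g₁) exp[−(E₂−E₁)/kT] = (5/3) × exp(−(0.075 eV)/(0.048255 eV)) = (5/3) × exp(-1.5542) = 0.352.

0.352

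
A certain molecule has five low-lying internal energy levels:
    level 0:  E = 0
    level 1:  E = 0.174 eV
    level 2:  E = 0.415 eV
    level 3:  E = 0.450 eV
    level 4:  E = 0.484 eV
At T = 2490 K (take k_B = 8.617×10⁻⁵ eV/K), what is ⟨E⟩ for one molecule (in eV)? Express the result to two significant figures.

k_BT = 8.617×10⁻⁵ × 2490 K = 0.2146 eV.
Eᵢ/kT = 0, 0.8108, 1.934, 2.097, 2.255.
Z = Σ e^(−Eᵢ/kT) = e^(−0) + e^(−0.8108) + e^(−1.934) + e^(−2.097) + e^(−2.255) = 1.000 + 0.4445 + 0.1446 + 0.1228 + 0.1049 = 1.817.
⟨E⟩ = Σ Eᵢ e^(−Eᵢ/kT) / Z = (0·1.000 + 0.174·0.4445 + 0.415·0.1446 + 0.450·0.1228 + 0.484·0.1049) / 1.817 = 0.13 eV.

0.13 eV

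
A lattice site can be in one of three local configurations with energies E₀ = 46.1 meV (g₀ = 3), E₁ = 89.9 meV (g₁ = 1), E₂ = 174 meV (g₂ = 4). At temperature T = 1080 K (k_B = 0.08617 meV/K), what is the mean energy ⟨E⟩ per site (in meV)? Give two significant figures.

k_BT = 0.08617 × 1080 K = 93.06 meV.
Eᵢ/kT = 0.4954, 0.9660, 1.870.
Z = Σ gᵢe^(−Eᵢ/kT) = 3·e^(−0.4954) + 1·e^(−0.9660) + 4·e^(−1.870) = 1.828 + 0.3806 + 0.6165 = 2.825.
⟨E⟩ = Σ Eᵢ gᵢe^(−Eᵢ/kT) / Z = (46.1·1.828 + 89.9·0.3806 + 174·0.6165) / 2.825 = 80 meV.

80 meV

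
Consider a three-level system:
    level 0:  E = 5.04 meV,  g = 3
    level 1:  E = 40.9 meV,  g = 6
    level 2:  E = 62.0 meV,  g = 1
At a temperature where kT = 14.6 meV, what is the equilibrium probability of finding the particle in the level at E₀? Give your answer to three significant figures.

Eᵢ/kT = 0.34521, 2.8014, 4.2466.
Z = Σ gᵢe^(−Eᵢ/kT) = 3·e^(−0.34521) + 6·e^(−2.8014) + 1·e^(−4.2466) = 2.1242 + 0.36435 + 0.014313 = 2.5029.
P₀ = g₀ e^(−E₀/kT) / Z = 2.1242/2.5029 = 0.849.

0.849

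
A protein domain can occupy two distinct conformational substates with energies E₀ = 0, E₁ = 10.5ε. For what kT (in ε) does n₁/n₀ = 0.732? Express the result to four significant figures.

33.66 ε

n₁/n₀ = exp[−(E₁−E₀)/kT] = 0.732.
⇒ (E₁−E₀)/kT = ln(1/0.732) = ln(1.36612) = 0.311975.
kT = 10.5ε / 0.311975 = 33.66 ε.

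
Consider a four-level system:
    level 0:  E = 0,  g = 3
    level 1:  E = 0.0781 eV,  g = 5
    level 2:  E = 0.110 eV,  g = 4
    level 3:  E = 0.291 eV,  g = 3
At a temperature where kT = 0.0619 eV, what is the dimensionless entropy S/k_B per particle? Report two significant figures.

2.2

Eᵢ/kT = 0, 1.262, 1.777, 4.701.
Z = Σ gᵢe^(−Eᵢ/kT) = 3·e^(−0) + 5·e^(−1.262) + 4·e^(−1.777) + 3·e^(−4.701) = 3.000 + 1.415 + 0.6766 + 0.02726 = 5.119.
⟨E⟩ = Σ EᵢPᵢ = 0.03768 eV.
S/k_B = ln Z + ⟨E⟩/kT = ln(5.119) + 0.03768/0.0619 = 1.633 + 0.6087 = 2.2.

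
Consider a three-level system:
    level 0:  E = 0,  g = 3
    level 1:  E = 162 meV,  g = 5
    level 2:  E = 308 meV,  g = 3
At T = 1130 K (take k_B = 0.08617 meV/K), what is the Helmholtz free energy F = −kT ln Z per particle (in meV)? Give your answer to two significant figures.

k_BT = 0.08617 × 1130 K = 97.37 meV.
Eᵢ/kT = 0, 1.664, 3.163.
Z = Σ gᵢe^(−Eᵢ/kT) = 3·e^(−0) + 5·e^(−1.664) + 3·e^(−3.163) = 3.000 + 0.9469 + 0.1269 = 4.074.
F = −kT ln Z = −97.37 × ln(4.074) = −97.37 × 1.405 = -140 meV.

-140 meV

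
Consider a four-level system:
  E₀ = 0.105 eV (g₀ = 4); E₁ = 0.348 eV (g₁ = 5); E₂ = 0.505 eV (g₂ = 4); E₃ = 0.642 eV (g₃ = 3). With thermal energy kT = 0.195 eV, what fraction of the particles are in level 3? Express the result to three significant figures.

Eᵢ/kT = 0.53846, 1.7846, 2.5897, 3.2923.
Z = Σ gᵢe^(−Eᵢ/kT) = 4·e^(−0.53846) + 5·e^(−1.7846) + 4·e^(−2.5897) + 3·e^(−3.2923) = 2.3346 + 0.83932 + 0.30017 + 0.11150 = 3.5856.
P₃ = g₃ e^(−E₃/kT) / Z = 0.11150/3.5856 = 0.0311.

0.0311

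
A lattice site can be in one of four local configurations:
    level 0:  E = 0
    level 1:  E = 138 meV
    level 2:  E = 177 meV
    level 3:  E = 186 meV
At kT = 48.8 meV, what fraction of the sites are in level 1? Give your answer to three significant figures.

Eᵢ/kT = 0, 2.8279, 3.6270, 3.8115.
Z = Σ e^(−Eᵢ/kT) = e^(−0) + e^(−2.8279) + e^(−3.6270) + e^(−3.8115) = 1.0000 + 0.059137 + 0.026596 + 0.022115 = 1.1078.
P₁ = e^(−E₁/kT) / Z = 0.059137/1.1078 = 0.0534.

0.0534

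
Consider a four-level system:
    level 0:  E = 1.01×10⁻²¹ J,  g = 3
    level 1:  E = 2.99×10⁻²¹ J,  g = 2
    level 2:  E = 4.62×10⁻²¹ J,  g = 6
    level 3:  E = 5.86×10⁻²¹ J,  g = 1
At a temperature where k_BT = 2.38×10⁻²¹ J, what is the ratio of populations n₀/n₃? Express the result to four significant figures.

n₀/n₃ = (g₀/g₃) exp[−(E₀−E₃)/kT] = (3/1) × exp(−(-4.85 ×10⁻²¹ J)/(2.38 ×10⁻²¹ J)) = (3/1) × exp(2.03782) = 23.02.

23.02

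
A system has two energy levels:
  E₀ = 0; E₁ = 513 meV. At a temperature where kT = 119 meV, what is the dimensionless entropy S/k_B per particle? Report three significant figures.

Eᵢ/kT = 0, 4.3109.
Z = Σ e^(−Eᵢ/kT) = e^(−0) + e^(−4.3109) = 1.0000 + 0.013421 = 1.0134.
⟨E⟩ = Σ EᵢPᵢ = 6.7939 meV.
S/k_B = ln Z + ⟨E⟩/kT = ln(1.0134) + 6.7939/119 = 0.013311 + 0.057092 = 0.0704.

0.0704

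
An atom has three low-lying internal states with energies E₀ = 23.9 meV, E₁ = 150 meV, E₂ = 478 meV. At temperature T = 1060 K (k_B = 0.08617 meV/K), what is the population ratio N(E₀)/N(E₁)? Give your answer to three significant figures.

k_BT = 0.08617 × 1060 K = 91.340 meV.
n₀/n₁ = exp[−(E₀−E₁)/kT] = exp(−(-126.1 meV)/(91.340 meV)) = exp(1.3806) = 3.98.

3.98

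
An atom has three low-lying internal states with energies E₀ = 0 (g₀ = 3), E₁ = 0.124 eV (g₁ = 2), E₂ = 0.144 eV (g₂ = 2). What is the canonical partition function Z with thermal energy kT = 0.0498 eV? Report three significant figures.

Eᵢ/kT = 0, 2.4900, 2.8916.
Z = Σ gᵢe^(−Eᵢ/kT) = 3·e^(−0) + 2·e^(−2.4900) + 2·e^(−2.8916) = 3.0000 + 0.16582 + 0.11097 = 3.2768.

Z = 3.28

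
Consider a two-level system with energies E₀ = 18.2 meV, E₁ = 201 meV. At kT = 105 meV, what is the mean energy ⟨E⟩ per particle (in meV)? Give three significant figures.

Eᵢ/kT = 0.17333, 1.9143.
Z = Σ e^(−Eᵢ/kT) = e^(−0.17333) + e^(−1.9143) = 0.84086 + 0.14745 = 0.98831.
⟨E⟩ = Σ Eᵢ e^(−Eᵢ/kT) / Z = (18.2·0.84086 + 201·0.14745) / 0.98831 = 45.5 meV.

45.5 meV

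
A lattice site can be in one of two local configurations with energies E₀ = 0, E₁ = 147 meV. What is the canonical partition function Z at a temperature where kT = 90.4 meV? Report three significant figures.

Eᵢ/kT = 0, 1.6261.
Z = Σ e^(−Eᵢ/kT) = e^(−0) + e^(−1.6261) = 1.0000 + 0.19670 = 1.1967.

Z = 1.20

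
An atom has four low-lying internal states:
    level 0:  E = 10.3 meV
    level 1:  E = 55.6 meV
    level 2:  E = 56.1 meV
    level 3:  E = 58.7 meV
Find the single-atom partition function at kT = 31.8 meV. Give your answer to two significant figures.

Z = 1.2

Eᵢ/kT = 0.3239, 1.748, 1.764, 1.846.
Z = Σ e^(−Eᵢ/kT) = e^(−0.3239) + e^(−1.748) + e^(−1.764) + e^(−1.846) = 0.7233 + 0.1741 + 0.1714 + 0.1579 = 1.227.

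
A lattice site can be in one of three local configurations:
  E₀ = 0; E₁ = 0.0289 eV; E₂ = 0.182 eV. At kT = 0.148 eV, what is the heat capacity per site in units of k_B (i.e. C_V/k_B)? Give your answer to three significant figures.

Eᵢ/kT = 0, 0.19527, 1.2297.
Z = Σ e^(−Eᵢ/kT) = e^(−0) + e^(−0.19527) + e^(−1.2297) = 1.0000 + 0.82261 + 0.29238 = 2.1150.
⟨E⟩ = 0.036400 eV, ⟨E²⟩ = 0.0049039 eV².
C_V/k_B = (⟨E²⟩ − ⟨E⟩²)/(kT)² = (0.0049039 − 0.0013250)/0.021904 = 0.163.

0.163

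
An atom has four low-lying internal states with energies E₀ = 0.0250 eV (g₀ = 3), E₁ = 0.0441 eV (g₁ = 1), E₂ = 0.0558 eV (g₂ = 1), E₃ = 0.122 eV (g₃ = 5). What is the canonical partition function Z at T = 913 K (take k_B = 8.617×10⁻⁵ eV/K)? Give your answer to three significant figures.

k_BT = 8.617×10⁻⁵ × 913 K = 0.078673 eV.
Eᵢ/kT = 0.31777, 0.56055, 0.70926, 1.5507.
Z = Σ gᵢe^(−Eᵢ/kT) = 3·e^(−0.31777) + 1·e^(−0.56055) + 1·e^(−0.70926) + 5·e^(−1.5507) = 2.1833 + 0.57089 + 0.49201 + 1.0605 = 4.3067.

Z = 4.31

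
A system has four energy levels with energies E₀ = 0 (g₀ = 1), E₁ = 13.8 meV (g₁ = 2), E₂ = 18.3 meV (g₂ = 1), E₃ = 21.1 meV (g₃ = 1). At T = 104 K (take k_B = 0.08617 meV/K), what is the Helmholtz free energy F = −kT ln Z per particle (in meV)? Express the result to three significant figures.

k_BT = 0.08617 × 104 K = 8.9617 meV.
Eᵢ/kT = 0, 1.5399, 2.0420, 2.3545.
Z = Σ gᵢe^(−Eᵢ/kT) = 1·e^(−0) + 2·e^(−1.5399) + 1·e^(−2.0420) + 1·e^(−2.3545) = 1.0000 + 0.42881 + 0.12977 + 0.094941 = 1.6535.
F = −kT ln Z = −8.9617 × ln(1.6535) = −8.9617 × 0.50289 = -4.51 meV.

-4.51 meV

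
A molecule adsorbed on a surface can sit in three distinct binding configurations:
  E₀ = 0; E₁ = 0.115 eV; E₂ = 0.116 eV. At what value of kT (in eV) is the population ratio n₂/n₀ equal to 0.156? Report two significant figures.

0.062 eV

n₂/n₀ = exp[−(E₂−E₀)/kT] = 0.156.
⇒ (E₂−E₀)/kT = ln(1/0.156) = ln(6.410) = 1.858.
kT = 0.116 eV / 1.858 = 0.062 eV.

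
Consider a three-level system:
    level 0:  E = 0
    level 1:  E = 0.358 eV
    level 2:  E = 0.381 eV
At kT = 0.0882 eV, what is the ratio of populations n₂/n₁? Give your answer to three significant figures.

0.770

n₂/n₁ = exp[−(E₂−E₁)/kT] = exp(−(0.023 eV)/(0.0882 eV)) = exp(-0.26077) = 0.770.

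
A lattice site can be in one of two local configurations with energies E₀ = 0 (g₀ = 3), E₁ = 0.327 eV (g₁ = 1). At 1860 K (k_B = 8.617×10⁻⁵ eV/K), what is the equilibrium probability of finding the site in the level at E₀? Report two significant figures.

k_BT = 8.617×10⁻⁵ × 1860 K = 0.1603 eV.
Eᵢ/kT = 0, 2.040.
Z = Σ gᵢe^(−Eᵢ/kT) = 3·e^(−0) + 1·e^(−2.040) = 3.000 + 0.1300 = 3.130.
P₀ = g₀ e^(−E₀/kT) / Z = 3.000/3.130 = 0.96.

0.96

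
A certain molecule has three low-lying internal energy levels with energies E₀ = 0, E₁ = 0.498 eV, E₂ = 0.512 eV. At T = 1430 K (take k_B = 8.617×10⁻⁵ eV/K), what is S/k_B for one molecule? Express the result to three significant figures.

k_BT = 8.617×10⁻⁵ × 1430 K = 0.12322 eV.
Eᵢ/kT = 0, 4.0416, 4.1552.
Z = Σ e^(−Eᵢ/kT) = e^(−0) + e^(−4.0416) + e^(−4.1552) = 1.0000 + 0.017569 + 0.015683 = 1.0333.
⟨E⟩ = Σ EᵢPᵢ = 0.016238 eV.
S/k_B = ln Z + ⟨E⟩/kT = ln(1.0333) + 0.016238/0.12322 = 0.032758 + 0.13178 = 0.165.

0.165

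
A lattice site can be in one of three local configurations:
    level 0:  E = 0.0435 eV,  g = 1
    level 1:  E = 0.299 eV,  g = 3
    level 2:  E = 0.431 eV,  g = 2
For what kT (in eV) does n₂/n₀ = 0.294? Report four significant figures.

0.2021 eV

n₂/n₀ = (g₂/g₀) exp[−(E₂−E₀)/kT] = 0.294.
⇒ (E₂−E₀)/kT = ln((2/1)/0.294) = ln(6.80272) = 1.91732.
kT = 0.3875 eV / 1.91732 = 0.2021 eV.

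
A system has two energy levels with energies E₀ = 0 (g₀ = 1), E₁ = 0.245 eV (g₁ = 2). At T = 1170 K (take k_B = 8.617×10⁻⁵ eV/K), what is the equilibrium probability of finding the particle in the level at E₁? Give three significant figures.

k_BT = 8.617×10⁻⁵ × 1170 K = 0.10082 eV.
Eᵢ/kT = 0, 2.4301.
Z = Σ gᵢe^(−Eᵢ/kT) = 1·e^(−0) + 2·e^(−2.4301) = 1.0000 + 0.17606 = 1.1761.
P₁ = g₁ e^(−E₁/kT) / Z = 0.17606/1.1761 = 0.150.

0.150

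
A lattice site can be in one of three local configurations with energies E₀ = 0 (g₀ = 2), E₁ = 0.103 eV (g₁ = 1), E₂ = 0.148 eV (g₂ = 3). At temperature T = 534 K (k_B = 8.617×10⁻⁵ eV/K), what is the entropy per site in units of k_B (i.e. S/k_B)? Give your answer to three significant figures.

1.08

k_BT = 8.617×10⁻⁵ × 534 K = 0.046015 eV.
Eᵢ/kT = 0, 2.2384, 3.2163.
Z = Σ gᵢe^(−Eᵢ/kT) = 2·e^(−0) + 1·e^(−2.2384) + 3·e^(−3.2163) = 2.0000 + 0.10663 + 0.12031 = 2.2269.
⟨E⟩ = Σ EᵢPᵢ = 0.012928 eV.
S/k_B = ln Z + ⟨E⟩/kT = ln(2.2269) + 0.012928/0.046015 = 0.80061 + 0.28095 = 1.08.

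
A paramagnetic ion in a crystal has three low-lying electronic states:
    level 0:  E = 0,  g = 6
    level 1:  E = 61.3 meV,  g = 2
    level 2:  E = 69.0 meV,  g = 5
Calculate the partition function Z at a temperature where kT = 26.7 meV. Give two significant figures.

Eᵢ/kT = 0, 2.296, 2.584.
Z = Σ gᵢe^(−Eᵢ/kT) = 6·e^(−0) + 2·e^(−2.296) + 5·e^(−2.584) = 6.000 + 0.2013 + 0.3774 = 6.579.

Z = 6.6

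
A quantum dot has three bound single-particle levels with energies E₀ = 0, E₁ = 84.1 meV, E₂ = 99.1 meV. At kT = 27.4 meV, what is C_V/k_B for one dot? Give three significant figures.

0.685

Eᵢ/kT = 0, 3.0693, 3.6168.
Z = Σ e^(−Eᵢ/kT) = e^(−0) + e^(−3.0693) + e^(−3.6168) = 1.0000 + 0.046454 + 0.026869 = 1.0733.
⟨E⟩ = 6.1208 meV, ⟨E²⟩ = 551.98 meV².
C_V/k_B = (⟨E²⟩ − ⟨E⟩²)/(kT)² = (551.98 − 37.464)/750.76 = 0.685.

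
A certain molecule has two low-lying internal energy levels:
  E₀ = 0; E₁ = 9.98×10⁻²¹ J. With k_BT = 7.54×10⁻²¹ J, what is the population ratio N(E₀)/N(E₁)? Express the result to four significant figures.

3.757

n₀/n₁ = exp[−(E₀−E₁)/kT] = exp(−(-9.98 ×10⁻²¹ J)/(7.54 ×10⁻²¹ J)) = exp(1.32361) = 3.757.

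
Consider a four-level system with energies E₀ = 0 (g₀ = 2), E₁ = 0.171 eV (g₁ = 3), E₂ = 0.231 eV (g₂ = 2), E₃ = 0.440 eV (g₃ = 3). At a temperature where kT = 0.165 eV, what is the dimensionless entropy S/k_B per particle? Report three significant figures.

Eᵢ/kT = 0, 1.0364, 1.4000, 2.6667.
Z = Σ gᵢe^(−Eᵢ/kT) = 2·e^(−0) + 3·e^(−1.0364) + 2·e^(−1.4000) + 3·e^(−2.6667) = 2.0000 + 1.0642 + 0.49319 + 0.20844 = 3.7658.
⟨E⟩ = Σ EᵢPᵢ = 0.10293 eV.
S/k_B = ln Z + ⟨E⟩/kT = ln(3.7658) + 0.10293/0.165 = 1.3260 + 0.62382 = 1.95.

1.95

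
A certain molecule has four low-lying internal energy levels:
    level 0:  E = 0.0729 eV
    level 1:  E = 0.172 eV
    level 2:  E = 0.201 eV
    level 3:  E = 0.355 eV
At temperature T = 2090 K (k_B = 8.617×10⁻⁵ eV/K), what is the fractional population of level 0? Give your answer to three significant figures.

k_BT = 8.617×10⁻⁵ × 2090 K = 0.18010 eV.
Eᵢ/kT = 0.40478, 0.95502, 1.1160, 1.9711.
Z = Σ e^(−Eᵢ/kT) = e^(−0.40478) + e^(−0.95502) + e^(−1.1160) + e^(−1.9711) = 0.66712 + 0.38480 + 0.32759 + 0.13930 = 1.5188.
P₀ = e^(−E₀/kT) / Z = 0.66712/1.5188 = 0.439.

0.439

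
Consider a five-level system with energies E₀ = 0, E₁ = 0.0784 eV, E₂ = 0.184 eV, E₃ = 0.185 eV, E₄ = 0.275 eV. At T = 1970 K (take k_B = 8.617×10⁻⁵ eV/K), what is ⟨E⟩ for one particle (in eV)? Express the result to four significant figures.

k_BT = 8.617×10⁻⁵ × 1970 K = 0.169755 eV.
Eᵢ/kT = 0, 0.461842, 1.08392, 1.08981, 1.61998.
Z = Σ e^(−Eᵢ/kT) = e^(−0) + e^(−0.461842) + e^(−1.08392) + e^(−1.08981) + e^(−1.61998) = 1.00000 + 0.630122 + 0.338267 + 0.336280 + 0.197903 = 2.50257.
⟨E⟩ = Σ Eᵢ e^(−Eᵢ/kT) / Z = (0·1.00000 + 0.0784·0.630122 + 0.184·0.338267 + 0.185·0.336280 + 0.275·0.197903) / 2.50257 = 0.09122 eV.

0.09122 eV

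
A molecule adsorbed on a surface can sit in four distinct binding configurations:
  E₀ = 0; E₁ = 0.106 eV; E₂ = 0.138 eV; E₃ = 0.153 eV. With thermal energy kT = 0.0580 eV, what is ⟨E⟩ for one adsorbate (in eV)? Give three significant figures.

0.0308 eV

Eᵢ/kT = 0, 1.8276, 2.3793, 2.6379.
Z = Σ e^(−Eᵢ/kT) = e^(−0) + e^(−1.8276) + e^(−2.3793) + e^(−2.6379) = 1.0000 + 0.16080 + 0.092615 + 0.071511 = 1.3249.
⟨E⟩ = Σ Eᵢ e^(−Eᵢ/kT) / Z = (0·1.0000 + 0.106·0.16080 + 0.138·0.092615 + 0.153·0.071511) / 1.3249 = 0.0308 eV.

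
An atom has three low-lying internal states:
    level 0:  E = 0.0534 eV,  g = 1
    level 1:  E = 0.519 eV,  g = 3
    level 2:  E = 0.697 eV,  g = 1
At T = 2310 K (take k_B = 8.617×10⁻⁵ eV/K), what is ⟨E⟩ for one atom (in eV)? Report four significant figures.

k_BT = 8.617×10⁻⁵ × 2310 K = 0.199053 eV.
Eᵢ/kT = 0.268270, 2.60735, 3.50158.
Z = Σ gᵢe^(−Eᵢ/kT) = 1·e^(−0.268270) + 3·e^(−2.60735) + 1·e^(−3.50158) = 0.764701 + 0.221189 + 0.0301497 = 1.01604.
⟨E⟩ = Σ Eᵢ gᵢe^(−Eᵢ/kT) / Z = (0.0534·0.764701 + 0.519·0.221189 + 0.697·0.0301497) / 1.01604 = 0.1739 eV.

0.1739 eV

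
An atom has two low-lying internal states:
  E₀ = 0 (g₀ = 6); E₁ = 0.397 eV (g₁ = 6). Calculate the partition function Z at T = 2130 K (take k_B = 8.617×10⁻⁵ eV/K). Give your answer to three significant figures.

Z = 6.69

k_BT = 8.617×10⁻⁵ × 2130 K = 0.18354 eV.
Eᵢ/kT = 0, 2.1630.
Z = Σ gᵢe^(−Eᵢ/kT) = 6·e^(−0) + 6·e^(−2.1630) = 6.0000 + 0.68988 = 6.6899.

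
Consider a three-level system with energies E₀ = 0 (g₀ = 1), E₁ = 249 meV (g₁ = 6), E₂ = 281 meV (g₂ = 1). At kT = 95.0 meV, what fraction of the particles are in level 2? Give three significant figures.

Eᵢ/kT = 0, 2.6211, 2.9579.
Z = Σ gᵢe^(−Eᵢ/kT) = 1·e^(−0) + 6·e^(−2.6211) + 1·e^(−2.9579) = 1.0000 + 0.43634 + 0.051928 = 1.4883.
P₂ = g₂ e^(−E₂/kT) / Z = 0.051928/1.4883 = 0.0349.

0.0349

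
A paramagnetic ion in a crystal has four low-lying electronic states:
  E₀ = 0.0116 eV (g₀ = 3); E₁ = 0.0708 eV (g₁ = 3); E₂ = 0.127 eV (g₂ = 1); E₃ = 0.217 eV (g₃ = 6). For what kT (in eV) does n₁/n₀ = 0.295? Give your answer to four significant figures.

n₁/n₀ = (g₁/g₀) exp[−(E₁−E₀)/kT] = 0.295.
⇒ (E₁−E₀)/kT = ln((3/3)/0.295) = ln(3.38983) = 1.22078.
kT = 0.0592 eV / 1.22078 = 0.04849 eV.

0.04849 eV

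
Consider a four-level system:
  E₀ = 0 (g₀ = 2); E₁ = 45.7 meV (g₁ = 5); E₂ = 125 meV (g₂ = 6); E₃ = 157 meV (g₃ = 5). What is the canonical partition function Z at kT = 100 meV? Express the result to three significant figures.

Eᵢ/kT = 0, 0.45700, 1.2500, 1.5700.
Z = Σ gᵢe^(−Eᵢ/kT) = 2·e^(−0) + 5·e^(−0.45700) + 6·e^(−1.2500) + 5·e^(−1.5700) = 2.0000 + 3.1659 + 1.7190 + 1.0402 = 7.9251.

Z = 7.93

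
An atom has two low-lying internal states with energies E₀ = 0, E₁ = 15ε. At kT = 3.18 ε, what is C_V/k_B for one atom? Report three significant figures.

Eᵢ/kT = 0, 4.7170.
Z = Σ e^(−Eᵢ/kT) = e^(−0) + e^(−4.7170) = 1.0000 + 0.0089420 = 1.0089.
⟨E⟩ = 0.13295 ε, ⟨E²⟩ = 1.9942 ε².
C_V/k_B = (⟨E²⟩ − ⟨E⟩²)/(kT)² = (1.9942 − 0.017676)/10.112 = 0.195.

0.195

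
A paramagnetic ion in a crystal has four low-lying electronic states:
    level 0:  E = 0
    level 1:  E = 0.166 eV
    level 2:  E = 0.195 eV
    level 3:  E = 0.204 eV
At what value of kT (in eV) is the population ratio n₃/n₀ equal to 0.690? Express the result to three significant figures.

n₃/n₀ = exp[−(E₃−E₀)/kT] = 0.690.
⇒ (E₃−E₀)/kT = ln(1/0.690) = ln(1.4493) = 0.37108.
kT = 0.204 eV / 0.37108 = 0.550 eV.

0.550 eV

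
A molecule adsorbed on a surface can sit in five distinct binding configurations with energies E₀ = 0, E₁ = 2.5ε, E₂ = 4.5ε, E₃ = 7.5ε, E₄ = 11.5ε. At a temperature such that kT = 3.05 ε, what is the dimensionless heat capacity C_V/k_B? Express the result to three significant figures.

Eᵢ/kT = 0, 0.81967, 1.4754, 2.4590, 3.7705.
Z = Σ e^(−Eᵢ/kT) = e^(−0) + e^(−0.81967) + e^(−1.4754) + e^(−2.4590) + e^(−3.7705) = 1.0000 + 0.44058 + 0.22869 + 0.085520 + 0.023041 = 1.7778.
⟨E⟩ = 1.7082 ε, ⟨E²⟩ = 8.5737 ε².
C_V/k_B = (⟨E²⟩ − ⟨E⟩²)/(kT)² = (8.5737 − 2.9179)/9.3025 = 0.608.

0.608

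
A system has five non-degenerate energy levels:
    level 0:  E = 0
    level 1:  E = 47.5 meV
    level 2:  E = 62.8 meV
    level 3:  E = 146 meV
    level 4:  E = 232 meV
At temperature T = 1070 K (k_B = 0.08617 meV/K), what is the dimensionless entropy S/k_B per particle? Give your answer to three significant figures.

1.37

k_BT = 0.08617 × 1070 K = 92.202 meV.
Eᵢ/kT = 0, 0.51517, 0.68111, 1.5835, 2.5162.
Z = Σ e^(−Eᵢ/kT) = e^(−0) + e^(−0.51517) + e^(−0.68111) + e^(−1.5835) + e^(−2.5162) = 1.0000 + 0.59740 + 0.50605 + 0.20526 + 0.080766 = 2.3895.
⟨E⟩ = Σ EᵢPᵢ = 45.559 meV.
S/k_B = ln Z + ⟨E⟩/kT = ln(2.3895) + 45.559/92.202 = 0.87108 + 0.49412 = 1.37.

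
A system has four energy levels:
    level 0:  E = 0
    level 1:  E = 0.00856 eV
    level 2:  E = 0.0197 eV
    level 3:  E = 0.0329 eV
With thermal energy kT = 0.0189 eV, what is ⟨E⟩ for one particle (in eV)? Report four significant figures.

Eᵢ/kT = 0, 0.452910, 1.04233, 1.74074.
Z = Σ e^(−Eᵢ/kT) = e^(−0) + e^(−0.452910) + e^(−1.04233) + e^(−1.74074) = 1.00000 + 0.635775 + 0.352632 + 0.175391 = 2.16380.
⟨E⟩ = Σ Eᵢ e^(−Eᵢ/kT) / Z = (0·1.00000 + 0.00856·0.635775 + 0.0197·0.352632 + 0.0329·0.175391) / 2.16380 = 0.008392 eV.

0.008392 eV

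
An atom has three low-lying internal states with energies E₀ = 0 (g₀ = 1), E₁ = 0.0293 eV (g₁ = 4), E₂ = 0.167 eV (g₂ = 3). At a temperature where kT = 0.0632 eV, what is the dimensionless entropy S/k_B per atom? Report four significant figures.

Eᵢ/kT = 0, 0.463608, 2.64241.
Z = Σ gᵢe^(−Eᵢ/kT) = 1·e^(−0) + 4·e^(−0.463608) + 3·e^(−2.64241) = 1.00000 + 2.51604 + 0.213568 = 3.72961.
⟨E⟩ = Σ EᵢPᵢ = 0.0293290 eV.
S/k_B = ln Z + ⟨E⟩/kT = ln(3.72961) + 0.0293290/0.0632 = 1.31630 + 0.464066 = 1.780.

1.780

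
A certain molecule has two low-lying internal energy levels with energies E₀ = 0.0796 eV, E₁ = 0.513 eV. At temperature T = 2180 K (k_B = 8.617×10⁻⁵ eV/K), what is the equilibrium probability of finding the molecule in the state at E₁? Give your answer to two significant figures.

k_BT = 8.617×10⁻⁵ × 2180 K = 0.1879 eV.
Eᵢ/kT = 0.4236, 2.730.
Z = Σ e^(−Eᵢ/kT) = e^(−0.4236) + e^(−2.730) = 0.6547 + 0.06522 = 0.7199.
P₁ = e^(−E₁/kT) / Z = 0.06522/0.7199 = 0.091.

0.091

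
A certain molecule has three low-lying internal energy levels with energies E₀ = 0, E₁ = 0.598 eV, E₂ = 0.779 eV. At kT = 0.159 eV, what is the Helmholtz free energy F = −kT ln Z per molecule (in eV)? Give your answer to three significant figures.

-0.00481 eV

Eᵢ/kT = 0, 3.7610, 4.8994.
Z = Σ e^(−Eᵢ/kT) = e^(−0) + e^(−3.7610) + e^(−4.8994) = 1.0000 + 0.023260 + 0.0074511 = 1.0307.
F = −kT ln Z = −0.159 × ln(1.0307) = −0.159 × 0.030238 = -0.00481 eV.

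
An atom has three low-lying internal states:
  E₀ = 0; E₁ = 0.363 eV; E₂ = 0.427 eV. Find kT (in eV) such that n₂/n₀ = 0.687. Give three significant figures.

n₂/n₀ = exp[−(E₂−E₀)/kT] = 0.687.
⇒ (E₂−E₀)/kT = ln(1/0.687) = ln(1.4556) = 0.37542.
kT = 0.427 eV / 0.37542 = 1.14 eV.

1.14 eV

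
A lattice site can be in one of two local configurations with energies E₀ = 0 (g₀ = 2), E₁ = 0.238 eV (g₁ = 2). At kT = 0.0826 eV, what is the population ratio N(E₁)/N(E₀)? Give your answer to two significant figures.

0.056

n₁/n₀ = (g₁/g₀) exp[−(E₁−E₀)/kT] = (2/2) × exp(−(0.238 eV)/(0.0826 eV)) = (2/2) × exp(-2.881) = 0.056.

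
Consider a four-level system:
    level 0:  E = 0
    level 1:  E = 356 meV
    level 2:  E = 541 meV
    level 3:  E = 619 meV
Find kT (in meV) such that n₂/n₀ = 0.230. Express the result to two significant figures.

n₂/n₀ = exp[−(E₂−E₀)/kT] = 0.230.
⇒ (E₂−E₀)/kT = ln(1/0.230) = ln(4.348) = 1.470.
kT = 541 meV / 1.470 = 370 meV.

370 meV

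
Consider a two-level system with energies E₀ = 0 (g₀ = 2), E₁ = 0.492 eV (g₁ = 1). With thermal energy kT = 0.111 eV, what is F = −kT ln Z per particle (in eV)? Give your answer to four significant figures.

Eᵢ/kT = 0, 4.43243.
Z = Σ gᵢe^(−Eᵢ/kT) = 2·e^(−0) + 1·e^(−4.43243) = 2.00000 + 0.0118856 = 2.01189.
F = −kT ln Z = −0.111 × ln(2.01189) = −0.111 × 0.699075 = -0.07760 eV.

-0.07760 eV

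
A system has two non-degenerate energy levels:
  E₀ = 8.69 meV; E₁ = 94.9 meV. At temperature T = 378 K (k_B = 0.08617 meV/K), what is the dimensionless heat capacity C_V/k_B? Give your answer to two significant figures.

0.43

k_BT = 0.08617 × 378 K = 32.57 meV.
Eᵢ/kT = 0.2668, 2.914.
Z = Σ e^(−Eᵢ/kT) = e^(−0.2668) + e^(−2.914) = 0.7658 + 0.05426 = 0.8201.
⟨E⟩ = 14.39 meV, ⟨E²⟩ = 666.4 meV².
C_V/k_B = (⟨E²⟩ − ⟨E⟩²)/(kT)² = (666.4 − 207.1)/1061 = 0.43.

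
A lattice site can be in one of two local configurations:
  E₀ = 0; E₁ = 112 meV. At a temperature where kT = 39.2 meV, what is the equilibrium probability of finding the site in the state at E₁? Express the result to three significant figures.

0.0543

Eᵢ/kT = 0, 2.8571.
Z = Σ e^(−Eᵢ/kT) = e^(−0) + e^(−2.8571) = 1.0000 + 0.057435 = 1.0574.
P₁ = e^(−E₁/kT) / Z = 0.057435/1.0574 = 0.0543.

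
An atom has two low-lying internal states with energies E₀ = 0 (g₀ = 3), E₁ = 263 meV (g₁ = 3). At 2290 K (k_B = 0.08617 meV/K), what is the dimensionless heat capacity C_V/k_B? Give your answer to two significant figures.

k_BT = 0.08617 × 2290 K = 197.3 meV.
Eᵢ/kT = 0, 1.333.
Z = Σ gᵢe^(−Eᵢ/kT) = 3·e^(−0) + 3·e^(−1.333) = 3.000 + 0.7911 = 3.791.
⟨E⟩ = 54.88 meV, ⟨E²⟩ = 14430 meV².
C_V/k_B = (⟨E²⟩ − ⟨E⟩²)/(kT)² = (14430 − 3012)/38930 = 0.29.

0.29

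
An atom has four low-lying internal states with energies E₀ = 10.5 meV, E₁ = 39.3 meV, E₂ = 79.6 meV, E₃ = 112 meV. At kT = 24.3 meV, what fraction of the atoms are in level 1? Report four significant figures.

Eᵢ/kT = 0.432099, 1.61728, 3.27572, 4.60905.
Z = Σ e^(−Eᵢ/kT) = e^(−0.432099) + e^(−1.61728) + e^(−3.27572) + e^(−4.60905) = 0.649145 + 0.198438 + 0.0377897 + 0.00996128 = 0.895334.
P₁ = e^(−E₁/kT) / Z = 0.198438/0.895334 = 0.2216.

0.2216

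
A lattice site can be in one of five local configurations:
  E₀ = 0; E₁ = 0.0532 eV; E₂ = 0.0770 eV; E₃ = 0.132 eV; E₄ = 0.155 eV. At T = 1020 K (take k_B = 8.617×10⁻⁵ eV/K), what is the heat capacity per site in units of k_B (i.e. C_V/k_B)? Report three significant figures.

0.340

k_BT = 8.617×10⁻⁵ × 1020 K = 0.087893 eV.
Eᵢ/kT = 0, 0.60528, 0.87607, 1.5018, 1.7635.
Z = Σ e^(−Eᵢ/kT) = e^(−0) + e^(−0.60528) + e^(−0.87607) + e^(−1.5018) + e^(−1.7635) = 1.0000 + 0.54592 + 0.41642 + 0.22273 + 0.17144 = 2.3565.
⟨E⟩ = 0.049684 eV, ⟨E²⟩ = 0.0050981 eV².
C_V/k_B = (⟨E²⟩ − ⟨E⟩²)/(kT)² = (0.0050981 − 0.0024685)/0.0077252 = 0.340.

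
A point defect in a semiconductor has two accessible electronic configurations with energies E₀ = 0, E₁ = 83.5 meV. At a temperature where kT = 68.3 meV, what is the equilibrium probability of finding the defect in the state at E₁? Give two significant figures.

0.23

Eᵢ/kT = 0, 1.223.
Z = Σ e^(−Eᵢ/kT) = e^(−0) + e^(−1.223) = 1.000 + 0.2943 = 1.294.
P₁ = e^(−E₁/kT) / Z = 0.2943/1.294 = 0.23.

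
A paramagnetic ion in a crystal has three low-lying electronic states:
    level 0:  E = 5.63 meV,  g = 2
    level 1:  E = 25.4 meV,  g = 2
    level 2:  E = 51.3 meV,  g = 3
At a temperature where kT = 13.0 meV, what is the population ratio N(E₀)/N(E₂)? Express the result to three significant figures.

n₀/n₂ = (g₀/g₂) exp[−(E₀−E₂)/kT] = (2/3) × exp(−(-45.67 meV)/(13.0 meV)) = (2/3) × exp(3.5131) = 22.4.

22.4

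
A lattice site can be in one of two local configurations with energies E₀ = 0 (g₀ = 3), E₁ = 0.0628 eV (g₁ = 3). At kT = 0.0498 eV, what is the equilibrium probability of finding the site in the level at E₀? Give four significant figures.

Eᵢ/kT = 0, 1.26104.
Z = Σ gᵢe^(−Eᵢ/kT) = 3·e^(−0) + 3·e^(−1.26104) = 3.00000 + 0.850078 = 3.85008.
P₀ = g₀ e^(−E₀/kT) / Z = 3.00000/3.85008 = 0.7792.

0.7792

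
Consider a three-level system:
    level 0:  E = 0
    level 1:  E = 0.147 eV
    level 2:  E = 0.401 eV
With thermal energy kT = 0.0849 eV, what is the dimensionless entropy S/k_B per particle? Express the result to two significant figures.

0.46

Eᵢ/kT = 0, 1.731, 4.723.
Z = Σ e^(−Eᵢ/kT) = e^(−0) + e^(−1.731) + e^(−4.723) = 1.000 + 0.1771 + 0.008888 = 1.186.
⟨E⟩ = Σ EᵢPᵢ = 0.02496 eV.
S/k_B = ln Z + ⟨E⟩/kT = ln(1.186) + 0.02496/0.0849 = 0.1706 + 0.2940 = 0.46.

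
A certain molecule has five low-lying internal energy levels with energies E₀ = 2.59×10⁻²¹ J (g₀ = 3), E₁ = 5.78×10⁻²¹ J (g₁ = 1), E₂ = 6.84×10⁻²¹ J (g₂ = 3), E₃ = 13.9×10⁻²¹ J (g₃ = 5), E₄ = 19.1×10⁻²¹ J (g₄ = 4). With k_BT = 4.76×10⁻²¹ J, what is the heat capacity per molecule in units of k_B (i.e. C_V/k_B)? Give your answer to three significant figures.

0.689

Eᵢ/kT = 0.54412, 1.2143, 1.4370, 2.9202, 4.0126.
Z = Σ gᵢe^(−Eᵢ/kT) = 3·e^(−0.54412) + 1·e^(−1.2143) + 3·e^(−1.4370) + 5·e^(−2.9202) + 4·e^(−4.0126) = 1.7411 + 0.29692 + 0.71292 + 0.26961 + 0.072345 = 3.0929.
⟨E⟩ = 5.2480, ⟨E²⟩ = 43.143.
C_V/k_B = (⟨E²⟩ − ⟨E⟩²)/(kT)² = (43.143 − 27.542)/22.658 = 0.689.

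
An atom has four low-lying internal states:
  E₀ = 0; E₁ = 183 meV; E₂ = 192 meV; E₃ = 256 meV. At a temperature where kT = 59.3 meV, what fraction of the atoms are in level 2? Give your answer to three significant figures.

0.0357

Eᵢ/kT = 0, 3.0860, 3.2378, 4.3170.
Z = Σ e^(−Eᵢ/kT) = e^(−0) + e^(−3.0860) + e^(−3.2378) + e^(−4.3170) = 1.0000 + 0.045684 + 0.039250 + 0.013340 = 1.0983.
P₂ = e^(−E₂/kT) / Z = 0.039250/1.0983 = 0.0357.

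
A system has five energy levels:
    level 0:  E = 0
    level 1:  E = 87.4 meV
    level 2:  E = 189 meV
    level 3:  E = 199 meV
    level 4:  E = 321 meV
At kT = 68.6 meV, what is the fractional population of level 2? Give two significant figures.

0.045

Eᵢ/kT = 0, 1.274, 2.755, 2.901, 4.679.
Z = Σ e^(−Eᵢ/kT) = e^(−0) + e^(−1.274) + e^(−2.755) + e^(−2.901) + e^(−4.679) = 1.000 + 0.2797 + 0.06361 + 0.05497 + 0.009288 = 1.408.
P₂ = e^(−E₂/kT) / Z = 0.06361/1.408 = 0.045.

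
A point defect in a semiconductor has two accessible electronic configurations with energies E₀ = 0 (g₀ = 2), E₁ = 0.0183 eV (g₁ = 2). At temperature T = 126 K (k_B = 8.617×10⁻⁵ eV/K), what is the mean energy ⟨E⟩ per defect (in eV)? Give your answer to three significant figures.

k_BT = 8.617×10⁻⁵ × 126 K = 0.010857 eV.
Eᵢ/kT = 0, 1.6855.
Z = Σ gᵢe^(−Eᵢ/kT) = 2·e^(−0) + 2·e^(−1.6855) = 2.0000 + 0.37070 = 2.3707.
⟨E⟩ = Σ Eᵢ gᵢe^(−Eᵢ/kT) / Z = (0·2.0000 + 0.0183·0.37070) / 2.3707 = 0.00286 eV.

0.00286 eV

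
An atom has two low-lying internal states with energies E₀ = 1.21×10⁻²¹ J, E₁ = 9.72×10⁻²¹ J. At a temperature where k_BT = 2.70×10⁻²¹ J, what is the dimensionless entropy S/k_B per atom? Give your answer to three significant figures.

0.171

Eᵢ/kT = 0.44815, 3.6000.
Z = Σ e^(−Eᵢ/kT) = e^(−0.44815) + e^(−3.6000) = 0.63881 + 0.027324 = 0.66613.
⟨E⟩ = Σ EᵢPᵢ = 1.5591 ×10⁻²¹ J.
S/k_B = ln Z + ⟨E⟩/kT = ln(0.66613) + 1.5591/2.70 = -0.40627 + 0.57744 = 0.171.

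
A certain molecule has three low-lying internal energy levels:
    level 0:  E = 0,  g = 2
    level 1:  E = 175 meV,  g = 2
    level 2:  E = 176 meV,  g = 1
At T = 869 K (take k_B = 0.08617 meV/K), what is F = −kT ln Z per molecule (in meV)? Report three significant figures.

k_BT = 0.08617 × 869 K = 74.882 meV.
Eᵢ/kT = 0, 2.3370, 2.3504.
Z = Σ gᵢe^(−Eᵢ/kT) = 2·e^(−0) + 2·e^(−2.3370) + 1·e^(−2.3504) = 2.0000 + 0.19323 + 0.095331 = 2.2886.
F = −kT ln Z = −74.882 × ln(2.2886) = −74.882 × 0.82794 = -62.0 meV.

-62.0 meV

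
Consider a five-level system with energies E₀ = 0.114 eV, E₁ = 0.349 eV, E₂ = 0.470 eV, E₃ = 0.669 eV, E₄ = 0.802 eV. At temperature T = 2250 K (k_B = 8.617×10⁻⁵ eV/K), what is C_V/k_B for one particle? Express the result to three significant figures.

k_BT = 8.617×10⁻⁵ × 2250 K = 0.19388 eV.
Eᵢ/kT = 0.58799, 1.8001, 2.4242, 3.4506, 4.1366.
Z = Σ e^(−Eᵢ/kT) = e^(−0.58799) + e^(−1.8001) + e^(−2.4242) + e^(−3.4506) + e^(−4.1366) = 0.55544 + 0.16528 + 0.088549 + 0.031727 + 0.015977 = 0.85697.
⟨E⟩ = 0.22948 eV, ⟨E²⟩ = 0.083301 eV².
C_V/k_B = (⟨E²⟩ − ⟨E⟩²)/(kT)² = (0.083301 − 0.052661)/0.037589 = 0.815.

0.815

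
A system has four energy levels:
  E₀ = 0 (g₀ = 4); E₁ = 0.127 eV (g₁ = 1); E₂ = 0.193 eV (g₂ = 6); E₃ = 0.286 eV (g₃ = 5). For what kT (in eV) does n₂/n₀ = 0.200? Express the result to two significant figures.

0.096 eV

n₂/n₀ = (g₂/g₀) exp[−(E₂−E₀)/kT] = 0.200.
⇒ (E₂−E₀)/kT = ln((6/4)/0.200) = ln(7.500) = 2.015.
kT = 0.193 eV / 2.015 = 0.096 eV.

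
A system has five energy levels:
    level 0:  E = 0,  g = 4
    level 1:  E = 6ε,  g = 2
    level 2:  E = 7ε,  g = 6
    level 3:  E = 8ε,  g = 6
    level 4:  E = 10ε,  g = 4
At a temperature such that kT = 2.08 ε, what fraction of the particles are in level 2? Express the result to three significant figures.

Eᵢ/kT = 0, 2.8846, 3.3654, 3.8462, 4.8077.
Z = Σ gᵢe^(−Eᵢ/kT) = 4·e^(−0) + 2·e^(−2.8846) + 6·e^(−3.3654) + 6·e^(−3.8462) + 4·e^(−4.8077) = 4.0000 + 0.11175 + 0.20729 + 0.12816 + 0.032666 = 4.4799.
P₂ = g₂ e^(−E₂/kT) / Z = 0.20729/4.4799 = 0.0463.

0.0463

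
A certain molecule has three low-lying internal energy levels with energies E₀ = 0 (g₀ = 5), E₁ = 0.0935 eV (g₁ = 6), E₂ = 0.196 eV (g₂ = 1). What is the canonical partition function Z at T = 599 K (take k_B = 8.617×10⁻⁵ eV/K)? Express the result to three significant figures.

k_BT = 8.617×10⁻⁵ × 599 K = 0.051616 eV.
Eᵢ/kT = 0, 1.8115, 3.7973.
Z = Σ gᵢe^(−Eᵢ/kT) = 5·e^(−0) + 6·e^(−1.8115) + 1·e^(−3.7973) = 5.0000 + 0.98045 + 0.022431 = 6.0029.

Z = 6.00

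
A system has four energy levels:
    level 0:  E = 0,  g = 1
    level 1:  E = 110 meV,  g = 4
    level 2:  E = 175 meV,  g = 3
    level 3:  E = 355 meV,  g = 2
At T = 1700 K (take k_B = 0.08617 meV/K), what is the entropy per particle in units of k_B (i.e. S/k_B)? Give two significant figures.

2.1

k_BT = 0.08617 × 1700 K = 146.5 meV.
Eᵢ/kT = 0, 0.7509, 1.195, 2.423.
Z = Σ gᵢe^(−Eᵢ/kT) = 1·e^(−0) + 4·e^(−0.7509) + 3·e^(−1.195) + 2·e^(−2.423) = 1.000 + 1.888 + 0.9081 + 0.1773 = 3.973.
⟨E⟩ = Σ EᵢPᵢ = 108.1 meV.
S/k_B = ln Z + ⟨E⟩/kT = ln(3.973) + 108.1/146.5 = 1.380 + 0.7379 = 2.1.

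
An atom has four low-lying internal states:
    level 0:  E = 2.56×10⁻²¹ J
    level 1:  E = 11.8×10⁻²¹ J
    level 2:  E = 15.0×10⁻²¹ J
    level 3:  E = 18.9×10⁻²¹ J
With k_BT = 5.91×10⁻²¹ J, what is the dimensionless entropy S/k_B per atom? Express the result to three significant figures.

0.876

Eᵢ/kT = 0.43316, 1.9966, 2.5381, 3.1980.
Z = Σ e^(−Eᵢ/kT) = e^(−0.43316) + e^(−1.9966) + e^(−2.5381) + e^(−3.1980) = 0.64846 + 0.13580 + 0.079016 + 0.040844 = 0.90412.
⟨E⟩ = Σ EᵢPᵢ = 5.7732 ×10⁻²¹ J.
S/k_B = ln Z + ⟨E⟩/kT = ln(0.90412) + 5.7732/5.91 = -0.10079 + 0.97685 = 0.876.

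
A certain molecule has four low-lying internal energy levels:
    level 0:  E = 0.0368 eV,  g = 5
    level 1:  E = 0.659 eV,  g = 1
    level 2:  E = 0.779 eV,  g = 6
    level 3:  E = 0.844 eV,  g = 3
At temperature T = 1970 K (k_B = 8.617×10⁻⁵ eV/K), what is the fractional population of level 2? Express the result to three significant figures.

k_BT = 8.617×10⁻⁵ × 1970 K = 0.16975 eV.
Eᵢ/kT = 0.21679, 3.8822, 4.5891, 4.9720.
Z = Σ gᵢe^(−Eᵢ/kT) = 5·e^(−0.21679) + 1·e^(−3.8822) + 6·e^(−4.5891) + 3·e^(−4.9720) = 4.0255 + 0.020605 + 0.060972 + 0.020788 = 4.1279.
P₂ = g₂ e^(−E₂/kT) / Z = 0.060972/4.1279 = 0.0148.

0.0148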